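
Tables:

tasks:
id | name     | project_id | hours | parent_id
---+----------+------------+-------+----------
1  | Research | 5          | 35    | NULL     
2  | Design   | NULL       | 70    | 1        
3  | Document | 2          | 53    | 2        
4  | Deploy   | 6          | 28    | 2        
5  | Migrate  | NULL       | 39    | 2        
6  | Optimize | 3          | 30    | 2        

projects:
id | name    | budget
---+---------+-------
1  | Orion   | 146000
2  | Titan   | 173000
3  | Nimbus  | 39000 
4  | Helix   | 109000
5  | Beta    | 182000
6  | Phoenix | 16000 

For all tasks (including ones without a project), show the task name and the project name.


LEFT JOIN keeps every row from tasks (the left table); where project_id has no match in projects, the project columns become NULL. Walk through each task:
  - task 1 (Research): project_id=5 -> matches Beta
  - task 2 (Design): project_id=NULL, no match -> kept with NULL
  - task 3 (Document): project_id=2 -> matches Titan
  - task 4 (Deploy): project_id=6 -> matches Phoenix
  - task 5 (Migrate): project_id=NULL, no match -> kept with NULL
  - task 6 (Optimize): project_id=3 -> matches Nimbus
All 6 rows appear; 2 have NULL project.

SQL:
SELECT a.name, b.name AS project
FROM tasks a
LEFT JOIN projects b ON a.project_id = b.id

Result:
name     | project
---------+--------
Research | Beta   
Design   | NULL   
Document | Titan  
Deploy   | Phoenix
Migrate  | NULL   
Optimize | Nimbus 


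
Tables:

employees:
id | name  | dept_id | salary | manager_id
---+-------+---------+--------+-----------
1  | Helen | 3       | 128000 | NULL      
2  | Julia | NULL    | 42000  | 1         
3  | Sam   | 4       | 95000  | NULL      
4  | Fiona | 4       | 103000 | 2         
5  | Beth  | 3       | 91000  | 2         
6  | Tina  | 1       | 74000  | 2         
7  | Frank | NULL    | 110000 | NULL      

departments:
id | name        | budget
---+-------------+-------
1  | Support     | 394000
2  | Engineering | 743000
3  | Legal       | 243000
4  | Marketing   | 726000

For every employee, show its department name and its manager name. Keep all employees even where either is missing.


Two LEFT JOINs from the same base table employees: one to departments via dept_id, one to employees itself via manager_id. Both are LEFT so every employee is preserved.
Match against departments:
  - employee 1 (Helen): dept_id=3 -> matches Legal
  - employee 2 (Julia): dept_id=NULL, no match -> kept with NULL
  - employee 3 (Sam): dept_id=4 -> matches Marketing
  - employee 4 (Fiona): dept_id=4 -> matches Marketing
  - employee 5 (Beth): dept_id=3 -> matches Legal
  - employee 6 (Tina): dept_id=1 -> matches Support
  - employee 7 (Frank): dept_id=NULL, no match -> kept with NULL
Match against employees (self):
  - employee 1 (Helen): manager_id=NULL -> NULL
  - employee 2 (Julia): manager_id=1 -> Helen
  - employee 3 (Sam): manager_id=NULL -> NULL
  - employee 4 (Fiona): manager_id=2 -> Julia
  - employee 5 (Beth): manager_id=2 -> Julia
  - employee 6 (Tina): manager_id=2 -> Julia
  - employee 7 (Frank): manager_id=NULL -> NULL

SQL:
SELECT a.name, b.name AS department, c.name AS manager
FROM employees a
LEFT JOIN departments b ON a.dept_id = b.id
LEFT JOIN employees c ON a.manager_id = c.id

Result:
name  | department | manager
------+------------+--------
Helen | Legal      | NULL   
Julia | NULL       | Helen  
Sam   | Marketing  | NULL   
Fiona | Marketing  | Julia  
Beth  | Legal      | Julia  
Tina  | Support    | Julia  
Frank | NULL       | NULL   


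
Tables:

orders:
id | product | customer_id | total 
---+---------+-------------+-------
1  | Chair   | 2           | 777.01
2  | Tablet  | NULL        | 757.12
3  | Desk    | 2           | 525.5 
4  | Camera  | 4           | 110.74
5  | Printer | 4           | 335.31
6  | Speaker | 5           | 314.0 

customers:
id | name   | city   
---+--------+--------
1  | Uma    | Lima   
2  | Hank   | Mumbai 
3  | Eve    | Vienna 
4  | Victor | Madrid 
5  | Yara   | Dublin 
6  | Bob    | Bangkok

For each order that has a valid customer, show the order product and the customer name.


INNER JOIN keeps only orders rows whose customer_id matches an id in customers. Walk through each order:
  - order 1 (Chair): customer_id=2 -> matches Hank
  - order 2 (Tablet): customer_id=NULL, no match -> dropped
  - order 3 (Desk): customer_id=2 -> matches Hank
  - order 4 (Camera): customer_id=4 -> matches Victor
  - order 5 (Printer): customer_id=4 -> matches Victor
  - order 6 (Speaker): customer_id=5 -> matches Yara
So 1 of 6 rows is dropped.

SQL:
SELECT a.product, b.name AS customer
FROM orders a
INNER JOIN customers b ON a.customer_id = b.id

Result:
product | customer
--------+---------
Chair   | Hank    
Desk    | Hank    
Camera  | Victor  
Printer | Victor  
Speaker | Yara    


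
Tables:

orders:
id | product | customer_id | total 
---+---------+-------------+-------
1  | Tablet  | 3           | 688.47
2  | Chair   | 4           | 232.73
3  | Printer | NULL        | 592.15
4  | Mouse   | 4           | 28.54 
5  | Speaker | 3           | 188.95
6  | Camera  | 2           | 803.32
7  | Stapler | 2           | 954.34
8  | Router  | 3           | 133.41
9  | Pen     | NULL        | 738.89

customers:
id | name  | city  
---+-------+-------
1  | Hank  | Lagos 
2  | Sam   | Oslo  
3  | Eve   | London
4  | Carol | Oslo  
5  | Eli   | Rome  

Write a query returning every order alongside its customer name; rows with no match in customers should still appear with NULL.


LEFT JOIN keeps every row from orders (the left table); where customer_id has no match in customers, the customer columns become NULL. Walk through each order:
  - order 1 (Tablet): customer_id=3 -> matches Eve
  - order 2 (Chair): customer_id=4 -> matches Carol
  - order 3 (Printer): customer_id=NULL, no match -> kept with NULL
  - order 4 (Mouse): customer_id=4 -> matches Carol
  - order 5 (Speaker): customer_id=3 -> matches Eve
  - order 6 (Camera): customer_id=2 -> matches Sam
  - order 7 (Stapler): customer_id=2 -> matches Sam
  - order 8 (Router): customer_id=3 -> matches Eve
  - order 9 (Pen): customer_id=NULL, no match -> kept with NULL
All 9 rows appear; 2 have NULL customer.

SQL:
SELECT a.product, b.name AS customer
FROM orders a
LEFT JOIN customers b ON a.customer_id = b.id

Result:
product | customer
--------+---------
Tablet  | Eve     
Chair   | Carol   
Printer | NULL    
Mouse   | Carol   
Speaker | Eve     
Camera  | Sam     
Stapler | Sam     
Router  | Eve     
Pen     | NULL    


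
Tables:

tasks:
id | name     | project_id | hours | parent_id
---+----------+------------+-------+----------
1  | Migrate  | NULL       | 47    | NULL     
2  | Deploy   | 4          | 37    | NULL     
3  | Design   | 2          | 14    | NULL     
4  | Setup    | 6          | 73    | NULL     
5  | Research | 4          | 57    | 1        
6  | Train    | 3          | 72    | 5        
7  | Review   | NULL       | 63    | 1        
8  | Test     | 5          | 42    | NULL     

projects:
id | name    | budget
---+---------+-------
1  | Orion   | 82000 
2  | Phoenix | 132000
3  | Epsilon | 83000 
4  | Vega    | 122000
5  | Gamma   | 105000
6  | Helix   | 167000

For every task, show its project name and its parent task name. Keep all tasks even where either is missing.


Two LEFT JOINs from the same base table tasks: one to projects via project_id, one to tasks itself via parent_id. Both are LEFT so every task is preserved.
Match against projects:
  - task 1 (Migrate): project_id=NULL, no match -> kept with NULL
  - task 2 (Deploy): project_id=4 -> matches Vega
  - task 3 (Design): project_id=2 -> matches Phoenix
  - task 4 (Setup): project_id=6 -> matches Helix
  - task 5 (Research): project_id=4 -> matches Vega
  - task 6 (Train): project_id=3 -> matches Epsilon
  - task 7 (Review): project_id=NULL, no match -> kept with NULL
  - task 8 (Test): project_id=5 -> matches Gamma
Match against tasks (self):
  - task 1 (Migrate): parent_id=NULL -> NULL
  - task 2 (Deploy): parent_id=NULL -> NULL
  - task 3 (Design): parent_id=NULL -> NULL
  - task 4 (Setup): parent_id=NULL -> NULL
  - task 5 (Research): parent_id=1 -> Migrate
  - task 6 (Train): parent_id=5 -> Research
  - task 7 (Review): parent_id=1 -> Migrate
  - task 8 (Test): parent_id=NULL -> NULL

SQL:
SELECT a.name, b.name AS project, c.name AS parent
FROM tasks a
LEFT JOIN projects b ON a.project_id = b.id
LEFT JOIN tasks c ON a.parent_id = c.id

Result:
name     | project | parent  
---------+---------+---------
Migrate  | NULL    | NULL    
Deploy   | Vega    | NULL    
Design   | Phoenix | NULL    
Setup    | Helix   | NULL    
Research | Vega    | Migrate 
Train    | Epsilon | Research
Review   | NULL    | Migrate 
Test     | Gamma   | NULL    


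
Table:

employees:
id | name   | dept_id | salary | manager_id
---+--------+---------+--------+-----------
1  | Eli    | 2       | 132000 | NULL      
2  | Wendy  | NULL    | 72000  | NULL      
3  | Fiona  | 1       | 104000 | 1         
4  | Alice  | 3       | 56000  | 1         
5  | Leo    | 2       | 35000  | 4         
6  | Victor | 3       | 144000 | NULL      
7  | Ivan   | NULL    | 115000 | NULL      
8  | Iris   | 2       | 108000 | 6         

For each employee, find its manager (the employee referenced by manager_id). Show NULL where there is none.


This is a self-join: employees is joined to a second copy of itself, matching each row's manager_id to another row's id. Use LEFT JOIN so rows with manager_id=NULL are kept.
  - employee 1 (Eli): manager_id=NULL -> NULL
  - employee 2 (Wendy): manager_id=NULL -> NULL
  - employee 3 (Fiona): manager_id=1 -> Eli
  - employee 4 (Alice): manager_id=1 -> Eli
  - employee 5 (Leo): manager_id=4 -> Alice
  - employee 6 (Victor): manager_id=NULL -> NULL
  - employee 7 (Ivan): manager_id=NULL -> NULL
  - employee 8 (Iris): manager_id=6 -> Victor

SQL:
SELECT a.name AS item, b.name AS manager
FROM employees a
LEFT JOIN employees b ON a.manager_id = b.id

Result:
item   | manager
-------+--------
Eli    | NULL   
Wendy  | NULL   
Fiona  | Eli    
Alice  | Eli    
Leo    | Alice  
Victor | NULL   
Ivan   | NULL   
Iris   | Victor 


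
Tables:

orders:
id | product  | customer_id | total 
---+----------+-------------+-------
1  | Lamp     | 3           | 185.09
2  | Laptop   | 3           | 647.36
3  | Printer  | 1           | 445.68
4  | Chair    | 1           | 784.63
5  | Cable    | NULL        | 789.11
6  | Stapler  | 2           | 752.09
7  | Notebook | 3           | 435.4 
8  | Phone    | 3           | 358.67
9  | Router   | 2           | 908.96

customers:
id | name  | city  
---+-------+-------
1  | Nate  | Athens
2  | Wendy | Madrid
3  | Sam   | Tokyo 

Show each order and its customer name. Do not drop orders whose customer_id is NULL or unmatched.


LEFT JOIN keeps every row from orders (the left table); where customer_id has no match in customers, the customer columns become NULL. Walk through each order:
  - order 1 (Lamp): customer_id=3 -> matches Sam
  - order 2 (Laptop): customer_id=3 -> matches Sam
  - order 3 (Printer): customer_id=1 -> matches Nate
  - order 4 (Chair): customer_id=1 -> matches Nate
  - order 5 (Cable): customer_id=NULL, no match -> kept with NULL
  - order 6 (Stapler): customer_id=2 -> matches Wendy
  - order 7 (Notebook): customer_id=3 -> matches Sam
  - order 8 (Phone): customer_id=3 -> matches Sam
  - order 9 (Router): customer_id=2 -> matches Wendy
All 9 rows appear; 1 has NULL customer.

SQL:
SELECT a.product, b.name AS customer
FROM orders a
LEFT JOIN customers b ON a.customer_id = b.id

Result:
product  | customer
---------+---------
Lamp     | Sam     
Laptop   | Sam     
Printer  | Nate    
Chair    | Nate    
Cable    | NULL    
Stapler  | Wendy   
Notebook | Sam     
Phone    | Sam     
Router   | Wendy   


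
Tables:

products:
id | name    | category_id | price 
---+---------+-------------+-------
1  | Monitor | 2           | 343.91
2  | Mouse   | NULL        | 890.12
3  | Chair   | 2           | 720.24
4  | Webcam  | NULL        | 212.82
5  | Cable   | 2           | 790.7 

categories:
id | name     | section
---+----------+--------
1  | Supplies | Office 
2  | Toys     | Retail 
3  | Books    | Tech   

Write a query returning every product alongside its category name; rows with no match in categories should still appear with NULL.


LEFT JOIN keeps every row from products (the left table); where category_id has no match in categories, the category columns become NULL. Walk through each product:
  - product 1 (Monitor): category_id=2 -> matches Toys
  - product 2 (Mouse): category_id=NULL, no match -> kept with NULL
  - product 3 (Chair): category_id=2 -> matches Toys
  - product 4 (Webcam): category_id=NULL, no match -> kept with NULL
  - product 5 (Cable): category_id=2 -> matches Toys
All 5 rows appear; 2 have NULL category.

SQL:
SELECT a.name, b.name AS category
FROM products a
LEFT JOIN categories b ON a.category_id = b.id

Result:
name    | category
--------+---------
Monitor | Toys    
Mouse   | NULL    
Chair   | Toys    
Webcam  | NULL    
Cable   | Toys    


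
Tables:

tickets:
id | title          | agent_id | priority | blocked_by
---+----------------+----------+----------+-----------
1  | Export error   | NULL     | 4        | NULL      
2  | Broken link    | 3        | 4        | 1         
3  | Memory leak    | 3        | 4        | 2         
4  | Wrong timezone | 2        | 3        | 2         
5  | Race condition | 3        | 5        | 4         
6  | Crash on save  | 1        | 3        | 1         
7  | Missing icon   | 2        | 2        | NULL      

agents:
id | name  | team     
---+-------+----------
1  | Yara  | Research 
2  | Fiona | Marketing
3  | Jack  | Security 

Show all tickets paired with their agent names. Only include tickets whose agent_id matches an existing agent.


INNER JOIN keeps only tickets rows whose agent_id matches an id in agents. Walk through each ticket:
  - ticket 1 (Export error): agent_id=NULL, no match -> dropped
  - ticket 2 (Broken link): agent_id=3 -> matches Jack
  - ticket 3 (Memory leak): agent_id=3 -> matches Jack
  - ticket 4 (Wrong timezone): agent_id=2 -> matches Fiona
  - ticket 5 (Race condition): agent_id=3 -> matches Jack
  - ticket 6 (Crash on save): agent_id=1 -> matches Yara
  - ticket 7 (Missing icon): agent_id=2 -> matches Fiona
So 1 of 7 rows is dropped.

SQL:
SELECT a.title, b.name AS agent
FROM tickets a
INNER JOIN agents b ON a.agent_id = b.id

Result:
title          | agent
---------------+------
Broken link    | Jack 
Memory leak    | Jack 
Wrong timezone | Fiona
Race condition | Jack 
Crash on save  | Yara 
Missing icon   | Fiona


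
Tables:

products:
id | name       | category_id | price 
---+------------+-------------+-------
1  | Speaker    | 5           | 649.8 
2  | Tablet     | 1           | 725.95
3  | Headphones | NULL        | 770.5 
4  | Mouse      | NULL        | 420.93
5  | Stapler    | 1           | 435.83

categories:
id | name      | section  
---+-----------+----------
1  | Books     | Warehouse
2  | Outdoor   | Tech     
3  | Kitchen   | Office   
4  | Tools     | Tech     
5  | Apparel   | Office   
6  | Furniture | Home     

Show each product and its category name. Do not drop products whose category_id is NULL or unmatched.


LEFT JOIN keeps every row from products (the left table); where category_id has no match in categories, the category columns become NULL. Walk through each product:
  - product 1 (Speaker): category_id=5 -> matches Apparel
  - product 2 (Tablet): category_id=1 -> matches Books
  - product 3 (Headphones): category_id=NULL, no match -> kept with NULL
  - product 4 (Mouse): category_id=NULL, no match -> kept with NULL
  - product 5 (Stapler): category_id=1 -> matches Books
All 5 rows appear; 2 have NULL category.

SQL:
SELECT a.name, b.name AS category
FROM products a
LEFT JOIN categories b ON a.category_id = b.id

Result:
name       | category
-----------+---------
Speaker    | Apparel 
Tablet     | Books   
Headphones | NULL    
Mouse      | NULL    
Stapler    | Books   


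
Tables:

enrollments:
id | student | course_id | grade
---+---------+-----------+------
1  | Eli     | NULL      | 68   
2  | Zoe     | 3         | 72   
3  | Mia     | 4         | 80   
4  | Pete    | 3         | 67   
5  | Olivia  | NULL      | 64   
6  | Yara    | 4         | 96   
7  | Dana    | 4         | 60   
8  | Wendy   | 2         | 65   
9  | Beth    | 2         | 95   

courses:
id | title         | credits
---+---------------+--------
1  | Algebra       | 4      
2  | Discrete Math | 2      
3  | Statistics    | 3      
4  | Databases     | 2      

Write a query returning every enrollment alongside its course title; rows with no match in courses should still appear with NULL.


LEFT JOIN keeps every row from enrollments (the left table); where course_id has no match in courses, the course columns become NULL. Walk through each enrollment:
  - enrollment 1 (Eli): course_id=NULL, no match -> kept with NULL
  - enrollment 2 (Zoe): course_id=3 -> matches Statistics
  - enrollment 3 (Mia): course_id=4 -> matches Databases
  - enrollment 4 (Pete): course_id=3 -> matches Statistics
  - enrollment 5 (Olivia): course_id=NULL, no match -> kept with NULL
  - enrollment 6 (Yara): course_id=4 -> matches Databases
  - enrollment 7 (Dana): course_id=4 -> matches Databases
  - enrollment 8 (Wendy): course_id=2 -> matches Discrete Math
  - enrollment 9 (Beth): course_id=2 -> matches Discrete Math
All 9 rows appear; 2 have NULL course.

SQL:
SELECT a.student, b.title AS course
FROM enrollments a
LEFT JOIN courses b ON a.course_id = b.id

Result:
student | course       
--------+--------------
Eli     | NULL         
Zoe     | Statistics   
Mia     | Databases    
Pete    | Statistics   
Olivia  | NULL         
Yara    | Databases    
Dana    | Databases    
Wendy   | Discrete Math
Beth    | Discrete Math


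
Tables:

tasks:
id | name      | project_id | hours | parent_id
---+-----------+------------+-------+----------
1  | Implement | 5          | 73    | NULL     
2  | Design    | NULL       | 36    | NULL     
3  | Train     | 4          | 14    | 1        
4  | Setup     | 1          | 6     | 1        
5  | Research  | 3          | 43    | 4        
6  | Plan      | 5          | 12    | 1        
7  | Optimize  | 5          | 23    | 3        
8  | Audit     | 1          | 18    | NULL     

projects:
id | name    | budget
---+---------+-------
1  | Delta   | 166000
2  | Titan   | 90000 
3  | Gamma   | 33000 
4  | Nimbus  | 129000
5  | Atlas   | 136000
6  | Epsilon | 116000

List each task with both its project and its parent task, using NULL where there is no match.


Two LEFT JOINs from the same base table tasks: one to projects via project_id, one to tasks itself via parent_id. Both are LEFT so every task is preserved.
Match against projects:
  - task 1 (Implement): project_id=5 -> matches Atlas
  - task 2 (Design): project_id=NULL, no match -> kept with NULL
  - task 3 (Train): project_id=4 -> matches Nimbus
  - task 4 (Setup): project_id=1 -> matches Delta
  - task 5 (Research): project_id=3 -> matches Gamma
  - task 6 (Plan): project_id=5 -> matches Atlas
  - task 7 (Optimize): project_id=5 -> matches Atlas
  - task 8 (Audit): project_id=1 -> matches Delta
Match against tasks (self):
  - task 1 (Implement): parent_id=NULL -> NULL
  - task 2 (Design): parent_id=NULL -> NULL
  - task 3 (Train): parent_id=1 -> Implement
  - task 4 (Setup): parent_id=1 -> Implement
  - task 5 (Research): parent_id=4 -> Setup
  - task 6 (Plan): parent_id=1 -> Implement
  - task 7 (Optimize): parent_id=3 -> Train
  - task 8 (Audit): parent_id=NULL -> NULL

SQL:
SELECT a.name, b.name AS project, c.name AS parent
FROM tasks a
LEFT JOIN projects b ON a.project_id = b.id
LEFT JOIN tasks c ON a.parent_id = c.id

Result:
name      | project | parent   
----------+---------+----------
Implement | Atlas   | NULL     
Design    | NULL    | NULL     
Train     | Nimbus  | Implement
Setup     | Delta   | Implement
Research  | Gamma   | Setup    
Plan      | Atlas   | Implement
Optimize  | Atlas   | Train    
Audit     | Delta   | NULL     


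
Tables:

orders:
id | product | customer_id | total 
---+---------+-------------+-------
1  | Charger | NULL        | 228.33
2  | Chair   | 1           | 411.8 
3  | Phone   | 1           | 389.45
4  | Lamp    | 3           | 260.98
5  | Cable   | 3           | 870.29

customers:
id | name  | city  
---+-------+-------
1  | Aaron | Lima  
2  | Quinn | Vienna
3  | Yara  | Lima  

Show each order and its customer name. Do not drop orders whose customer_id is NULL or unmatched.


LEFT JOIN keeps every row from orders (the left table); where customer_id has no match in customers, the customer columns become NULL. Walk through each order:
  - order 1 (Charger): customer_id=NULL, no match -> kept with NULL
  - order 2 (Chair): customer_id=1 -> matches Aaron
  - order 3 (Phone): customer_id=1 -> matches Aaron
  - order 4 (Lamp): customer_id=3 -> matches Yara
  - order 5 (Cable): customer_id=3 -> matches Yara
All 5 rows appear; 1 has NULL customer.

SQL:
SELECT a.product, b.name AS customer
FROM orders a
LEFT JOIN customers b ON a.customer_id = b.id

Result:
product | customer
--------+---------
Charger | NULL    
Chair   | Aaron   
Phone   | Aaron   
Lamp    | Yara    
Cable   | Yara    


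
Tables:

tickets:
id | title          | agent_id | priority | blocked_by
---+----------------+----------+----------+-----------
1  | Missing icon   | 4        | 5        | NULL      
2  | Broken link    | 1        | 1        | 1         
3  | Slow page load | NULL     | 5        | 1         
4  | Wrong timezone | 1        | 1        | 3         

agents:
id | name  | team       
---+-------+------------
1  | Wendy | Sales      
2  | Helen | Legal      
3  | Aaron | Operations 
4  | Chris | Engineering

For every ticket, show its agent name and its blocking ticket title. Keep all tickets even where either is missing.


Two LEFT JOINs from the same base table tickets: one to agents via agent_id, one to tickets itself via blocked_by. Both are LEFT so every ticket is preserved.
Match against agents:
  - ticket 1 (Missing icon): agent_id=4 -> matches Chris
  - ticket 2 (Broken link): agent_id=1 -> matches Wendy
  - ticket 3 (Slow page load): agent_id=NULL, no match -> kept with NULL
  - ticket 4 (Wrong timezone): agent_id=1 -> matches Wendy
Match against tickets (self):
  - ticket 1 (Missing icon): blocked_by=NULL -> NULL
  - ticket 2 (Broken link): blocked_by=1 -> Missing icon
  - ticket 3 (Slow page load): blocked_by=1 -> Missing icon
  - ticket 4 (Wrong timezone): blocked_by=3 -> Slow page load

SQL:
SELECT a.title, b.name AS agent, c.title AS blocked_by
FROM tickets a
LEFT JOIN agents b ON a.agent_id = b.id
LEFT JOIN tickets c ON a.blocked_by = c.id

Result:
title          | agent | blocked_by    
---------------+-------+---------------
Missing icon   | Chris | NULL          
Broken link    | Wendy | Missing icon  
Slow page load | NULL  | Missing icon  
Wrong timezone | Wendy | Slow page load


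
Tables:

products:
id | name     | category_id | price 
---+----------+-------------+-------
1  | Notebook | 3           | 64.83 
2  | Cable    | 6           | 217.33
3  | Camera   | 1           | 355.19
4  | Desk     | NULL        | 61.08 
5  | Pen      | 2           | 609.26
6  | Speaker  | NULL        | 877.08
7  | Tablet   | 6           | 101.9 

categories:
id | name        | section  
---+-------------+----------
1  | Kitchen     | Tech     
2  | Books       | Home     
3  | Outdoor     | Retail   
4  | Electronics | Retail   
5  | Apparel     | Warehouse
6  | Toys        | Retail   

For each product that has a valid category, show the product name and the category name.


INNER JOIN keeps only products rows whose category_id matches an id in categories. Walk through each product:
  - product 1 (Notebook): category_id=3 -> matches Outdoor
  - product 2 (Cable): category_id=6 -> matches Toys
  - product 3 (Camera): category_id=1 -> matches Kitchen
  - product 4 (Desk): category_id=NULL, no match -> dropped
  - product 5 (Pen): category_id=2 -> matches Books
  - product 6 (Speaker): category_id=NULL, no match -> dropped
  - product 7 (Tablet): category_id=6 -> matches Toys
So 2 of 7 rows are dropped.

SQL:
SELECT a.name, b.name AS category
FROM products a
INNER JOIN categories b ON a.category_id = b.id

Result:
name     | category
---------+---------
Notebook | Outdoor 
Cable    | Toys    
Camera   | Kitchen 
Pen      | Books   
Tablet   | Toys    


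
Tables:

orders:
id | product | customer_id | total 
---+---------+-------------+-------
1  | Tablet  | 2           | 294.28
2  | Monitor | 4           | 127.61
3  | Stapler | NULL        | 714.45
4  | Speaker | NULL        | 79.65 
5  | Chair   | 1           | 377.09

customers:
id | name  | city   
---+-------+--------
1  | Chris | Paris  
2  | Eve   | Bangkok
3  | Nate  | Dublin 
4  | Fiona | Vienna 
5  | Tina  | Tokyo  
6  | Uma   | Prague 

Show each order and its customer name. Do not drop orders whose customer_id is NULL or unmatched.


LEFT JOIN keeps every row from orders (the left table); where customer_id has no match in customers, the customer columns become NULL. Walk through each order:
  - order 1 (Tablet): customer_id=2 -> matches Eve
  - order 2 (Monitor): customer_id=4 -> matches Fiona
  - order 3 (Stapler): customer_id=NULL, no match -> kept with NULL
  - order 4 (Speaker): customer_id=NULL, no match -> kept with NULL
  - order 5 (Chair): customer_id=1 -> matches Chris
All 5 rows appear; 2 have NULL customer.

SQL:
SELECT a.product, b.name AS customer
FROM orders a
LEFT JOIN customers b ON a.customer_id = b.id

Result:
product | customer
--------+---------
Tablet  | Eve     
Monitor | Fiona   
Stapler | NULL    
Speaker | NULL    
Chair   | Chris   


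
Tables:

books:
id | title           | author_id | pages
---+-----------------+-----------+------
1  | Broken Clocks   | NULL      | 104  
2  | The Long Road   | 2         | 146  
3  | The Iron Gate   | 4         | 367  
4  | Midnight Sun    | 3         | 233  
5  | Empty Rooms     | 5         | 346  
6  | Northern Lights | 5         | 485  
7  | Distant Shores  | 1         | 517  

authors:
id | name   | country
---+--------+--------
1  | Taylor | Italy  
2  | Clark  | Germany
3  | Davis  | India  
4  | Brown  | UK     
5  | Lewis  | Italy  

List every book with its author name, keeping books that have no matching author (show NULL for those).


LEFT JOIN keeps every row from books (the left table); where author_id has no match in authors, the author columns become NULL. Walk through each book:
  - book 1 (Broken Clocks): author_id=NULL, no match -> kept with NULL
  - book 2 (The Long Road): author_id=2 -> matches Clark
  - book 3 (The Iron Gate): author_id=4 -> matches Brown
  - book 4 (Midnight Sun): author_id=3 -> matches Davis
  - book 5 (Empty Rooms): author_id=5 -> matches Lewis
  - book 6 (Northern Lights): author_id=5 -> matches Lewis
  - book 7 (Distant Shores): author_id=1 -> matches Taylor
All 7 rows appear; 1 has NULL author.

SQL:
SELECT a.title, b.name AS author
FROM books a
LEFT JOIN authors b ON a.author_id = b.id

Result:
title           | author
----------------+-------
Broken Clocks   | NULL  
The Long Road   | Clark 
The Iron Gate   | Brown 
Midnight Sun    | Davis 
Empty Rooms     | Lewis 
Northern Lights | Lewis 
Distant Shores  | Taylor


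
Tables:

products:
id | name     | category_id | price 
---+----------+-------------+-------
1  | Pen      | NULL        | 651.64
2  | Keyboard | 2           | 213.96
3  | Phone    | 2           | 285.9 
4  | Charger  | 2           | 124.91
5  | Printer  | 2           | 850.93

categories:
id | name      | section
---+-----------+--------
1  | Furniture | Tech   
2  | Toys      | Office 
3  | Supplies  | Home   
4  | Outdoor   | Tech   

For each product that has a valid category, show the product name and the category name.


INNER JOIN keeps only products rows whose category_id matches an id in categories. Walk through each product:
  - product 1 (Pen): category_id=NULL, no match -> dropped
  - product 2 (Keyboard): category_id=2 -> matches Toys
  - product 3 (Phone): category_id=2 -> matches Toys
  - product 4 (Charger): category_id=2 -> matches Toys
  - product 5 (Printer): category_id=2 -> matches Toys
So 1 of 5 rows is dropped.

SQL:
SELECT a.name, b.name AS category
FROM products a
INNER JOIN categories b ON a.category_id = b.id

Result:
name     | category
---------+---------
Keyboard | Toys    
Phone    | Toys    
Charger  | Toys    
Printer  | Toys    


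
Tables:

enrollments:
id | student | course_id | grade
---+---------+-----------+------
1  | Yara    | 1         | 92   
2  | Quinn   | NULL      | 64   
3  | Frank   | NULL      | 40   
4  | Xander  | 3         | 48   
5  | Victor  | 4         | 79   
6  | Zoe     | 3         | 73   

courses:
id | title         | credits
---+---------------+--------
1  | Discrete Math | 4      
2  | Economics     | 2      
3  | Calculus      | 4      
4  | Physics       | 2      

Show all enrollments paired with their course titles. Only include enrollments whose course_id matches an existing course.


INNER JOIN keeps only enrollments rows whose course_id matches an id in courses. Walk through each enrollment:
  - enrollment 1 (Yara): course_id=1 -> matches Discrete Math
  - enrollment 2 (Quinn): course_id=NULL, no match -> dropped
  - enrollment 3 (Frank): course_id=NULL, no match -> dropped
  - enrollment 4 (Xander): course_id=3 -> matches Calculus
  - enrollment 5 (Victor): course_id=4 -> matches Physics
  - enrollment 6 (Zoe): course_id=3 -> matches Calculus
So 2 of 6 rows are dropped.

SQL:
SELECT a.student, b.title AS course
FROM enrollments a
INNER JOIN courses b ON a.course_id = b.id

Result:
student | course       
--------+--------------
Yara    | Discrete Math
Xander  | Calculus     
Victor  | Physics      
Zoe     | Calculus     


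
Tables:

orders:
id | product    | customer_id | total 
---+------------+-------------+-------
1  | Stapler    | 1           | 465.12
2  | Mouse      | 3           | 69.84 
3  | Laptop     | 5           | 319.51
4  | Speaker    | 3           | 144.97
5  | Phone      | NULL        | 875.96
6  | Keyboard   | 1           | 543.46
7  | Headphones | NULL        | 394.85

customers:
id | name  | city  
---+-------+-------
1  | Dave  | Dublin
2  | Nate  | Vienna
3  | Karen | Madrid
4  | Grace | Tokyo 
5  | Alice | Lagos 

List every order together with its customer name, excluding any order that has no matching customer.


INNER JOIN keeps only orders rows whose customer_id matches an id in customers. Walk through each order:
  - order 1 (Stapler): customer_id=1 -> matches Dave
  - order 2 (Mouse): customer_id=3 -> matches Karen
  - order 3 (Laptop): customer_id=5 -> matches Alice
  - order 4 (Speaker): customer_id=3 -> matches Karen
  - order 5 (Phone): customer_id=NULL, no match -> dropped
  - order 6 (Keyboard): customer_id=1 -> matches Dave
  - order 7 (Headphones): customer_id=NULL, no match -> dropped
So 2 of 7 rows are dropped.

SQL:
SELECT a.product, b.name AS customer
FROM orders a
INNER JOIN customers b ON a.customer_id = b.id

Result:
product  | customer
---------+---------
Stapler  | Dave    
Mouse    | Karen   
Laptop   | Alice   
Speaker  | Karen   
Keyboard | Dave    


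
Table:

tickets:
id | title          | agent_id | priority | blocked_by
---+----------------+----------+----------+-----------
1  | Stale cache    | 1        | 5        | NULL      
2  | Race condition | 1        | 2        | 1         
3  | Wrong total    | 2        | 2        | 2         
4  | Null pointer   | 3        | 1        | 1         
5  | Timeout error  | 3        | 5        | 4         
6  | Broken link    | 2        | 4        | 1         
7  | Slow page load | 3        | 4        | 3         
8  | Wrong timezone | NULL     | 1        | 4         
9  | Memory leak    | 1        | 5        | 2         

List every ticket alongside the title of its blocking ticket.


This is a self-join: tickets is joined to a second copy of itself, matching each row's blocked_by to another row's id. Use LEFT JOIN so rows with blocked_by=NULL are kept.
  - ticket 1 (Stale cache): blocked_by=NULL -> NULL
  - ticket 2 (Race condition): blocked_by=1 -> Stale cache
  - ticket 3 (Wrong total): blocked_by=2 -> Race condition
  - ticket 4 (Null pointer): blocked_by=1 -> Stale cache
  - ticket 5 (Timeout error): blocked_by=4 -> Null pointer
  - ticket 6 (Broken link): blocked_by=1 -> Stale cache
  - ticket 7 (Slow page load): blocked_by=3 -> Wrong total
  - ticket 8 (Wrong timezone): blocked_by=4 -> Null pointer
  - ticket 9 (Memory leak): blocked_by=2 -> Race condition

SQL:
SELECT a.title AS item, b.title AS blocked_by
FROM tickets a
LEFT JOIN tickets b ON a.blocked_by = b.id

Result:
item           | blocked_by    
---------------+---------------
Stale cache    | NULL          
Race condition | Stale cache   
Wrong total    | Race condition
Null pointer   | Stale cache   
Timeout error  | Null pointer  
Broken link    | Stale cache   
Slow page load | Wrong total   
Wrong timezone | Null pointer  
Memory leak    | Race condition


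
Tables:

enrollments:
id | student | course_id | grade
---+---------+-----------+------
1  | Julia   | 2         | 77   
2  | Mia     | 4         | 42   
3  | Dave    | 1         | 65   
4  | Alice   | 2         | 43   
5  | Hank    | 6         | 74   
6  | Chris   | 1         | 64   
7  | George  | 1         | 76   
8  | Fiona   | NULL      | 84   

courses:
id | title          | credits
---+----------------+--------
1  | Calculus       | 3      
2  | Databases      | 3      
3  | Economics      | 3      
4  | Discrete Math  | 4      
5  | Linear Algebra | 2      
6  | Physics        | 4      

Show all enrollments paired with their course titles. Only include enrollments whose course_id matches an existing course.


INNER JOIN keeps only enrollments rows whose course_id matches an id in courses. Walk through each enrollment:
  - enrollment 1 (Julia): course_id=2 -> matches Databases
  - enrollment 2 (Mia): course_id=4 -> matches Discrete Math
  - enrollment 3 (Dave): course_id=1 -> matches Calculus
  - enrollment 4 (Alice): course_id=2 -> matches Databases
  - enrollment 5 (Hank): course_id=6 -> matches Physics
  - enrollment 6 (Chris): course_id=1 -> matches Calculus
  - enrollment 7 (George): course_id=1 -> matches Calculus
  - enrollment 8 (Fiona): course_id=NULL, no match -> dropped
So 1 of 8 rows is dropped.

SQL:
SELECT a.student, b.title AS course
FROM enrollments a
INNER JOIN courses b ON a.course_id = b.id

Result:
student | course       
--------+--------------
Julia   | Databases    
Mia     | Discrete Math
Dave    | Calculus     
Alice   | Databases    
Hank    | Physics      
Chris   | Calculus     
George  | Calculus     


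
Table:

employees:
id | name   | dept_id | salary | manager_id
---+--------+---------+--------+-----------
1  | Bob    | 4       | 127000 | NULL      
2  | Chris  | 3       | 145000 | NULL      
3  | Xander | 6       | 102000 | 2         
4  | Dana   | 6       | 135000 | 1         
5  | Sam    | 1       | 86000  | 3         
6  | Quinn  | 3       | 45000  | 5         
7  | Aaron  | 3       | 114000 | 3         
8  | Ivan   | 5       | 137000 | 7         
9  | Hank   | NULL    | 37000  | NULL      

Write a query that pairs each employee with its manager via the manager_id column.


This is a self-join: employees is joined to a second copy of itself, matching each row's manager_id to another row's id. Use LEFT JOIN so rows with manager_id=NULL are kept.
  - employee 1 (Bob): manager_id=NULL -> NULL
  - employee 2 (Chris): manager_id=NULL -> NULL
  - employee 3 (Xander): manager_id=2 -> Chris
  - employee 4 (Dana): manager_id=1 -> Bob
  - employee 5 (Sam): manager_id=3 -> Xander
  - employee 6 (Quinn): manager_id=5 -> Sam
  - employee 7 (Aaron): manager_id=3 -> Xander
  - employee 8 (Ivan): manager_id=7 -> Aaron
  - employee 9 (Hank): manager_id=NULL -> NULL

SQL:
SELECT a.name AS item, b.name AS manager
FROM employees a
LEFT JOIN employees b ON a.manager_id = b.id

Result:
item   | manager
-------+--------
Bob    | NULL   
Chris  | NULL   
Xander | Chris  
Dana   | Bob    
Sam    | Xander 
Quinn  | Sam    
Aaron  | Xander 
Ivan   | Aaron  
Hank   | NULL   


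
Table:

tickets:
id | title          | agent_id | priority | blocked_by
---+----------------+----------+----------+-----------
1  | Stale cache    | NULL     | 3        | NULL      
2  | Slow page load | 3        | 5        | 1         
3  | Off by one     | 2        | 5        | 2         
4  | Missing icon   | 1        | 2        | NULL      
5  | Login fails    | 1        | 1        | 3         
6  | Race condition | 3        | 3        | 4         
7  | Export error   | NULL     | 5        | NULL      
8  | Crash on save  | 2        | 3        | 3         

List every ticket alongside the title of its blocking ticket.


This is a self-join: tickets is joined to a second copy of itself, matching each row's blocked_by to another row's id. Use LEFT JOIN so rows with blocked_by=NULL are kept.
  - ticket 1 (Stale cache): blocked_by=NULL -> NULL
  - ticket 2 (Slow page load): blocked_by=1 -> Stale cache
  - ticket 3 (Off by one): blocked_by=2 -> Slow page load
  - ticket 4 (Missing icon): blocked_by=NULL -> NULL
  - ticket 5 (Login fails): blocked_by=3 -> Off by one
  - ticket 6 (Race condition): blocked_by=4 -> Missing icon
  - ticket 7 (Export error): blocked_by=NULL -> NULL
  - ticket 8 (Crash on save): blocked_by=3 -> Off by one

SQL:
SELECT a.title AS item, b.title AS blocked_by
FROM tickets a
LEFT JOIN tickets b ON a.blocked_by = b.id

Result:
item           | blocked_by    
---------------+---------------
Stale cache    | NULL          
Slow page load | Stale cache   
Off by one     | Slow page load
Missing icon   | NULL          
Login fails    | Off by one    
Race condition | Missing icon  
Export error   | NULL          
Crash on save  | Off by one    


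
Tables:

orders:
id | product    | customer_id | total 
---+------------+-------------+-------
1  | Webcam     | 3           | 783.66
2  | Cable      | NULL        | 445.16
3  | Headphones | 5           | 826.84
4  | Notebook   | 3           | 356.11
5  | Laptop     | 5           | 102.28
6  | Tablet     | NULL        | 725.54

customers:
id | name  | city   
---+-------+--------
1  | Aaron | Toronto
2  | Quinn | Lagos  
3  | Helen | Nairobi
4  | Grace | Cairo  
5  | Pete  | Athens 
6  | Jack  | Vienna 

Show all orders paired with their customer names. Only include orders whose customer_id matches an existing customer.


INNER JOIN keeps only orders rows whose customer_id matches an id in customers. Walk through each order:
  - order 1 (Webcam): customer_id=3 -> matches Helen
  - order 2 (Cable): customer_id=NULL, no match -> dropped
  - order 3 (Headphones): customer_id=5 -> matches Pete
  - order 4 (Notebook): customer_id=3 -> matches Helen
  - order 5 (Laptop): customer_id=5 -> matches Pete
  - order 6 (Tablet): customer_id=NULL, no match -> dropped
So 2 of 6 rows are dropped.

SQL:
SELECT a.product, b.name AS customer
FROM orders a
INNER JOIN customers b ON a.customer_id = b.id

Result:
product    | customer
-----------+---------
Webcam     | Helen   
Headphones | Pete    
Notebook   | Helen   
Laptop     | Pete    


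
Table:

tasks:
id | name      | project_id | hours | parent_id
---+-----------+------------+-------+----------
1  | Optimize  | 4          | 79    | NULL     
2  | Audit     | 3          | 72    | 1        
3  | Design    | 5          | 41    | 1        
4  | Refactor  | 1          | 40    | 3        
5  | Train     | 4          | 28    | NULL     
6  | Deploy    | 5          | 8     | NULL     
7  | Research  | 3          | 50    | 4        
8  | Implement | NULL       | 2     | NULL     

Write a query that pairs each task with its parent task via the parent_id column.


This is a self-join: tasks is joined to a second copy of itself, matching each row's parent_id to another row's id. Use LEFT JOIN so rows with parent_id=NULL are kept.
  - task 1 (Optimize): parent_id=NULL -> NULL
  - task 2 (Audit): parent_id=1 -> Optimize
  - task 3 (Design): parent_id=1 -> Optimize
  - task 4 (Refactor): parent_id=3 -> Design
  - task 5 (Train): parent_id=NULL -> NULL
  - task 6 (Deploy): parent_id=NULL -> NULL
  - task 7 (Research): parent_id=4 -> Refactor
  - task 8 (Implement): parent_id=NULL -> NULL

SQL:
SELECT a.name AS item, b.name AS parent
FROM tasks a
LEFT JOIN tasks b ON a.parent_id = b.id

Result:
item      | parent  
----------+---------
Optimize  | NULL    
Audit     | Optimize
Design    | Optimize
Refactor  | Design  
Train     | NULL    
Deploy    | NULL    
Research  | Refactor
Implement | NULL    
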